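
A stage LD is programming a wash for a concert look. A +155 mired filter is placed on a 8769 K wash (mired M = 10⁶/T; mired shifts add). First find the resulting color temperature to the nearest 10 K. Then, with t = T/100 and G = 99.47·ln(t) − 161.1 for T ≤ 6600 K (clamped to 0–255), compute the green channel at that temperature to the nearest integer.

M_in = 10⁶/8769 = 114.04; M_out = 114.04 + (+155) = 269.04.
T_out = 10⁶/269.04 = 3716.9 K → 3720 K; t = 37.2.
G = 99.47·ln 37.2 − 161.1 = 99.47·3.6163 − 161.1 = 198.614.
Rounded: 199.

199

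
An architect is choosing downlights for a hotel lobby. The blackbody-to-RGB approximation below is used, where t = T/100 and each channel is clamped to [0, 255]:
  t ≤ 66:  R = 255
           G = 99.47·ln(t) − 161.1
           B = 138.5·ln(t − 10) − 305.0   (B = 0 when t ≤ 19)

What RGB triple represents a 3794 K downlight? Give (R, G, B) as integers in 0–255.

t = 3794/100 = 37.94; the t ≤ 66 branch applies.
R = 255 by definition for t ≤ 66.
G = 99.47·ln 37.94 − 161.1 = 99.47·3.6360 − 161.1 = 200.574.
B = 138.5·ln(37.94 − 10) − 305.0 = 138.5·ln 27.94 − 305.0 = 138.5·3.3301 − 305.0 = 156.213.
Rounded: (255, 201, 156).

(255, 201, 156)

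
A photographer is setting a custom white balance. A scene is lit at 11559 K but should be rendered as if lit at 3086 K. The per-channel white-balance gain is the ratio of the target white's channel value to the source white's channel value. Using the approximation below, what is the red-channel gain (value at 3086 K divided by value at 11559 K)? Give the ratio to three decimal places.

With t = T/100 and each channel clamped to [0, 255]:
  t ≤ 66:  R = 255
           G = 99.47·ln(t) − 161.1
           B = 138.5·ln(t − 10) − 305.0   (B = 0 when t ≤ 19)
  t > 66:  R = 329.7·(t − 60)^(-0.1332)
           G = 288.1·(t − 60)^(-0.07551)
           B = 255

At 11559 K (t = 115.59):
  R = 329.7·(115.59 − 60)^(-0.1332) = 329.7·55.59^(-0.1332) = 329.7·0.58555 = 193.057.
At 3086 K (t = 30.86):
  R = 255 by definition for t ≤ 66.
Gain = 255.000 / 193.057 = 1.3209 → 1.321.

1.321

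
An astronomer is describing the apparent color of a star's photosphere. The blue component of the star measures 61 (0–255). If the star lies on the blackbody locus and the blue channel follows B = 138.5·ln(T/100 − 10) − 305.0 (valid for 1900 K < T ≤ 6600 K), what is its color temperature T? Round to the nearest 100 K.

ln(t − 10) = (61 + 305.0) / 138.5 = 2.6426.
t − 10 = e^2.6426 = 14.050, so t = 24.050.
T = 100·t = 2405 K → 2400 K to the nearest 100 K.

2400 K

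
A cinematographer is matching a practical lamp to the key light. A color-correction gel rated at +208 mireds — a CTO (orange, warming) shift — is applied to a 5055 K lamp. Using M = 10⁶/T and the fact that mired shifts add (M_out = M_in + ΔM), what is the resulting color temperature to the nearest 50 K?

M_in = 10⁶/5055 = 197.82 mireds.
M_out = 197.82 + (+208) = 405.82 mireds.
T_out = 10⁶/405.82 = 2464.1 K → 2450 K.

2450 K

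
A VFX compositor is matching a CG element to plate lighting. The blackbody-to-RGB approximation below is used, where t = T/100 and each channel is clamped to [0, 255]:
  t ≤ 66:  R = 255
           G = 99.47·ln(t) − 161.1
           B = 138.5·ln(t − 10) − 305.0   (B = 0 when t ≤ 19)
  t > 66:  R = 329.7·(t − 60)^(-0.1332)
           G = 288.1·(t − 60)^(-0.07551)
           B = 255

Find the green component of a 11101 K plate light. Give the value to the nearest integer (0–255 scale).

t = 11101/100 = 111.01; the t > 66 branch applies.
G = 288.1·(111.01 − 60)^(-0.07551) = 288.1·51.01^(-0.07551) = 288.1·0.74311 = 214.091.
Rounded: 214.

214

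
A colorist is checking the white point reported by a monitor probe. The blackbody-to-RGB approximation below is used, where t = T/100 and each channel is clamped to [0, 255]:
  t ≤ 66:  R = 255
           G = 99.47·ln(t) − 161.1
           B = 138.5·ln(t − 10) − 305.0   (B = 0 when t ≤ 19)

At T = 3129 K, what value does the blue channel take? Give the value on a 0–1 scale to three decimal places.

t = 3129/100 = 31.29; the t ≤ 66 branch applies.
B = 138.5·ln(31.29 − 10) − 305.0 = 138.5·ln 21.29 − 305.0 = 138.5·3.0582 − 305.0 = 118.566.
On a 0–1 scale: 118.566/255 = 0.4650 → 0.465.

0.465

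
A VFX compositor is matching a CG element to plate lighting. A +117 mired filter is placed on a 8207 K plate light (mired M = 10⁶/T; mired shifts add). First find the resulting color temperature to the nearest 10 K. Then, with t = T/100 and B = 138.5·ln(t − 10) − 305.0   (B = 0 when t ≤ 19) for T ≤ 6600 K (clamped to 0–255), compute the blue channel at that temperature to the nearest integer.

M_in = 10⁶/8207 = 121.85; M_out = 121.85 + (+117) = 238.85.
T_out = 10⁶/238.85 = 4186.8 K → 4190 K; t = 41.9.
B = 138.5·ln(41.9 − 10) − 305.0 = 138.5·ln 31.9 − 305.0 = 138.5·3.4626 − 305.0 = 174.571.
Rounded: 175.

175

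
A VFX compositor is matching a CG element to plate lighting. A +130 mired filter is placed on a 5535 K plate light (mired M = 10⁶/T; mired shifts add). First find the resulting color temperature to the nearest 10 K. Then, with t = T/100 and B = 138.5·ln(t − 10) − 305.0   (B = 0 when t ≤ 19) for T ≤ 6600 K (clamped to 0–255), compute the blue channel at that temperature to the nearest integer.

124

M_in = 10⁶/5535 = 180.67; M_out = 180.67 + (+130) = 310.67.
T_out = 10⁶/310.67 = 3218.9 K → 3220 K; t = 32.2.
B = 138.5·ln(32.2 − 10) − 305.0 = 138.5·ln 22.2 − 305.0 = 138.5·3.1001 − 305.0 = 124.363.
Rounded: 124.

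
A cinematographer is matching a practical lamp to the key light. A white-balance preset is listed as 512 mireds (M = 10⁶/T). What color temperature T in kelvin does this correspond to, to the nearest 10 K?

1950 K

T = 10⁶ / 512 = 1953.12 K → 1950 K.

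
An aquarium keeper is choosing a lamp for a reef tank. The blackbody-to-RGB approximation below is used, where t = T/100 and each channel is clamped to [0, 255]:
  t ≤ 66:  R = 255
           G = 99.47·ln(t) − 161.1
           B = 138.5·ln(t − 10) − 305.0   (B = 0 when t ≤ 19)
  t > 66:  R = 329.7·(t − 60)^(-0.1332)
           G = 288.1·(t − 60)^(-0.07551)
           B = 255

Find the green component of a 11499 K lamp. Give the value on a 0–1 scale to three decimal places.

0.835

t = 11499/100 = 114.99; the t > 66 branch applies.
G = 288.1·(114.99 − 60)^(-0.07551) = 288.1·54.99^(-0.07551) = 288.1·0.73891 = 212.880.
On a 0–1 scale: 212.880/255 = 0.8348 → 0.835.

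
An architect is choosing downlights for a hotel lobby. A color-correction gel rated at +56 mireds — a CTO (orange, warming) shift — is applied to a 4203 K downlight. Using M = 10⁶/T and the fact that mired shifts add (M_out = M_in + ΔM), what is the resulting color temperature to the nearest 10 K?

3400 K

M_in = 10⁶/4203 = 237.93 mireds.
M_out = 237.93 + (+56) = 293.93 mireds.
T_out = 10⁶/293.93 = 3402.2 K → 3400 K.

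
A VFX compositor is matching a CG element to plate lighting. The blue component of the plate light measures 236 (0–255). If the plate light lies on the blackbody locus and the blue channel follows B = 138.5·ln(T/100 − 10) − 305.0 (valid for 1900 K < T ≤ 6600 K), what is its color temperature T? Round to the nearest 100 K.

ln(t − 10) = (236 + 305.0) / 138.5 = 3.9061.
t − 10 = e^3.9061 = 49.707, so t = 59.707.
T = 100·t = 5971 K → 6000 K to the nearest 100 K.

6000 K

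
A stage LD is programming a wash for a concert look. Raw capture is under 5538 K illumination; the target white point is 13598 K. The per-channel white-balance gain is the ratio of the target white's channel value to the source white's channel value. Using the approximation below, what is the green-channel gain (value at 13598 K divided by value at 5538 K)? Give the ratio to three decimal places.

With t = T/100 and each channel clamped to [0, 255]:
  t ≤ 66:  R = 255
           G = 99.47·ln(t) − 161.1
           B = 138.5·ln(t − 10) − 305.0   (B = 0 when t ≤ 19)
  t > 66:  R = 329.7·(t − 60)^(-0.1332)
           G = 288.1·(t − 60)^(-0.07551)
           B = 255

0.872

At 5538 K (t = 55.38):
  G = 99.47·ln 55.38 − 161.1 = 99.47·4.0142 − 161.1 = 238.194.
At 13598 K (t = 135.98):
  G = 288.1·(135.98 − 60)^(-0.07551) = 288.1·75.98^(-0.07551) = 288.1·0.72109 = 207.746.
Gain = 207.746 / 238.194 = 0.8722 → 0.872.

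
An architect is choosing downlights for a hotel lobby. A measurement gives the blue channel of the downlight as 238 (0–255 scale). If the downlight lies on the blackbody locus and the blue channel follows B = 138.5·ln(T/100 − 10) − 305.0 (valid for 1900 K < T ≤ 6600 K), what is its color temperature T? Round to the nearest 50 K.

6050 K

ln(t − 10) = (238 + 305.0) / 138.5 = 3.9206.
t − 10 = e^3.9206 = 50.430, so t = 60.430.
T = 100·t = 6043 K → 6050 K to the nearest 50 K.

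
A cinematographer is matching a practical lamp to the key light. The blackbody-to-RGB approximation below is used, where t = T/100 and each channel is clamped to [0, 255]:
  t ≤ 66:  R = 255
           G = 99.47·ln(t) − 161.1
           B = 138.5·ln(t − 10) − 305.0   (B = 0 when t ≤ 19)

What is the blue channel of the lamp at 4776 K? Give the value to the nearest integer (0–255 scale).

198

t = 4776/100 = 47.76; the t ≤ 66 branch applies.
B = 138.5·ln(47.76 − 10) − 305.0 = 138.5·ln 37.76 − 305.0 = 138.5·3.6313 − 305.0 = 197.928.
Rounded: 198.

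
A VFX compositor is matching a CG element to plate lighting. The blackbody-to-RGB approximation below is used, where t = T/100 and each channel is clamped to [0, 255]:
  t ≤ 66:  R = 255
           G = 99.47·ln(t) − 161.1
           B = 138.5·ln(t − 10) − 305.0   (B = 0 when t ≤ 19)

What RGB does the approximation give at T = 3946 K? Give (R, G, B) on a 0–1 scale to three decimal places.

t = 3946/100 = 39.46; the t ≤ 66 branch applies.
R = 255 by definition for t ≤ 66.
G = 99.47·ln 39.46 − 161.1 = 99.47·3.6753 − 161.1 = 204.481.
B = 138.5·ln(39.46 − 10) − 305.0 = 138.5·ln 29.46 − 305.0 = 138.5·3.3830 − 305.0 = 163.550.
Dividing each by 255: (1.0000, 0.8019, 0.6414) → (1.000, 0.802, 0.641).

(1.000, 0.802, 0.641)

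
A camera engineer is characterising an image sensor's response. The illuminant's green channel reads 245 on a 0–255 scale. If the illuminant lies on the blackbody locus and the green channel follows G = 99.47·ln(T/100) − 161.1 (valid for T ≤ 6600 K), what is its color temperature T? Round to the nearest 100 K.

5900 K

ln t = (245 + 161.1) / 99.47 = 4.0826.
t = e^4.0826 = 59.302.
T = 100·t = 5930 K → 5900 K to the nearest 100 K.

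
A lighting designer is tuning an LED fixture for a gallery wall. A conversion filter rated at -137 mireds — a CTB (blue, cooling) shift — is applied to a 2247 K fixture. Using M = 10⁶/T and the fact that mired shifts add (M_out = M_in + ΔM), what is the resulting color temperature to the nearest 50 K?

M_in = 10⁶/2247 = 445.04 mireds.
M_out = 445.04 + (-137) = 308.04 mireds.
T_out = 10⁶/308.04 = 3246.4 K → 3250 K.

3250 K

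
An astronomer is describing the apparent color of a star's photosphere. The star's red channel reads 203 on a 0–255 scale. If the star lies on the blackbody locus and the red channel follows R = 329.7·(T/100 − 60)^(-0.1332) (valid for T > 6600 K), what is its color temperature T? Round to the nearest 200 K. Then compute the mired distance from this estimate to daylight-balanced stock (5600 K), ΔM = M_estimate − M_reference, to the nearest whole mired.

(t − 60)^(-0.1332) = 203/329.7 = 0.61571.
t − 60 = 0.61571^(1/-0.1332) = 0.61571^(-7.508) = 38.129, so t = 98.129.
T = 100·t = 9813 K → 9800 K to the nearest 200 K.
M_estimate = 10⁶/9800 = 102.04; M_reference = 10⁶/5600 = 178.57.
ΔM = 102.04 − 178.57 = -76.53 → -77 mireds.

-77 mireds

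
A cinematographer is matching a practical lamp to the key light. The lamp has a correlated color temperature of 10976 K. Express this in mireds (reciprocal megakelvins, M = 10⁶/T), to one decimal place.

91.1 mireds

M = 10⁶ / 10976 = 91.108 → 91.1 mireds.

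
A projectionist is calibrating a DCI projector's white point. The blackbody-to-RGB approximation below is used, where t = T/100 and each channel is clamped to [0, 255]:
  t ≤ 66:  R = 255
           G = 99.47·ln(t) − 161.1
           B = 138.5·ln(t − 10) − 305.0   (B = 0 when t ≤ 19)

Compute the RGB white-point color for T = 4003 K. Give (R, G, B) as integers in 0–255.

t = 4003/100 = 40.03; the t ≤ 66 branch applies.
R = 255 by definition for t ≤ 66.
G = 99.47·ln 40.03 − 161.1 = 99.47·3.6896 − 161.1 = 205.907.
B = 138.5·ln(40.03 − 10) − 305.0 = 138.5·ln 30.03 − 305.0 = 138.5·3.4022 − 305.0 = 166.204.
Rounded: (255, 206, 166).

(255, 206, 166)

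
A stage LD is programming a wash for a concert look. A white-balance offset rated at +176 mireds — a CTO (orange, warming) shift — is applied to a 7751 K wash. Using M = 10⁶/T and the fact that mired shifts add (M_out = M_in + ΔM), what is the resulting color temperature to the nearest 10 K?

M_in = 10⁶/7751 = 129.02 mireds.
M_out = 129.02 + (+176) = 305.02 mireds.
T_out = 10⁶/305.02 = 3278.5 K → 3280 K.

3280 K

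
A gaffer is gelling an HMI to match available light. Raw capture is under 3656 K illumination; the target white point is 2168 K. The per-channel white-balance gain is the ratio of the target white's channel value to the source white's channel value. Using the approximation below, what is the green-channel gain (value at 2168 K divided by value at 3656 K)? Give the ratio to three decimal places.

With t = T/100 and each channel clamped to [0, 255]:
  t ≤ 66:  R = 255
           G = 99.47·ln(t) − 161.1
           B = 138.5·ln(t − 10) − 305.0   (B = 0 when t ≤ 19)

0.736

At 3656 K (t = 36.56):
  G = 99.47·ln 36.56 − 161.1 = 99.47·3.5990 − 161.1 = 196.888.
At 2168 K (t = 21.68):
  G = 99.47·ln 21.68 − 161.1 = 99.47·3.0764 − 161.1 = 144.909.
Gain = 144.909 / 196.888 = 0.7360 → 0.736.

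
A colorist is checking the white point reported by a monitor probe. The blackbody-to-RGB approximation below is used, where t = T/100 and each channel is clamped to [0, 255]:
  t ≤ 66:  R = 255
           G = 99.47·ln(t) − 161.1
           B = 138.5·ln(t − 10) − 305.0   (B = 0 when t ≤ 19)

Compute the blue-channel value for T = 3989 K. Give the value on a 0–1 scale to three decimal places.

0.649

t = 3989/100 = 39.89; the t ≤ 66 branch applies.
B = 138.5·ln(39.89 − 10) − 305.0 = 138.5·ln 29.89 − 305.0 = 138.5·3.3975 − 305.0 = 165.557.
On a 0–1 scale: 165.557/255 = 0.6492 → 0.649.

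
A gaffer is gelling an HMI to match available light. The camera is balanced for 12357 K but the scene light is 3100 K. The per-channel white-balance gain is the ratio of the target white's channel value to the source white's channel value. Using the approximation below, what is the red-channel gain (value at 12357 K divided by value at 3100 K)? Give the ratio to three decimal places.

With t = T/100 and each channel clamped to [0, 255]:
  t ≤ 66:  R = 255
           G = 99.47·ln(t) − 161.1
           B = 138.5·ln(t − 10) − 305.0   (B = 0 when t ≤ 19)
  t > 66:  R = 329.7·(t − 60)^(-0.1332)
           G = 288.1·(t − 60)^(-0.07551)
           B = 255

0.744

At 3100 K (t = 31):
  R = 255 by definition for t ≤ 66.
At 12357 K (t = 123.57):
  R = 329.7·(123.57 − 60)^(-0.1332) = 329.7·63.57^(-0.1332) = 329.7·0.57518 = 189.638.
Gain = 189.638 / 255.000 = 0.7437 → 0.744.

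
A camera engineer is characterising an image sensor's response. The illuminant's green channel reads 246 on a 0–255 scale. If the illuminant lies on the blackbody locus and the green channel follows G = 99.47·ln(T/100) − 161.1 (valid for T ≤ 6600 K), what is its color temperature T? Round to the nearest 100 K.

6000 K

ln t = (246 + 161.1) / 99.47 = 4.0927.
t = e^4.0927 = 59.901.
T = 100·t = 5990 K → 6000 K to the nearest 100 K.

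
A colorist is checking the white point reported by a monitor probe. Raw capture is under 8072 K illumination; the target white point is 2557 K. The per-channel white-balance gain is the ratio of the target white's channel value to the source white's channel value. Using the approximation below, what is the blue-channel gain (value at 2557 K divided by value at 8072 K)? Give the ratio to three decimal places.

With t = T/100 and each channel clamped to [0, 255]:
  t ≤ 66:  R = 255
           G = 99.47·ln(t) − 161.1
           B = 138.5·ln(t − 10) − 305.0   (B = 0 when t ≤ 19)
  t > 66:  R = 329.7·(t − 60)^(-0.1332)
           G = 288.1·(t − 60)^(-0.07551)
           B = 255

0.295

At 8072 K (t = 80.72):
  B = 255 by definition for t > 66.
At 2557 K (t = 25.57):
  B = 138.5·ln(25.57 − 10) − 305.0 = 138.5·ln 15.57 − 305.0 = 138.5·2.7453 − 305.0 = 75.230.
Gain = 75.230 / 255.000 = 0.2950 → 0.295.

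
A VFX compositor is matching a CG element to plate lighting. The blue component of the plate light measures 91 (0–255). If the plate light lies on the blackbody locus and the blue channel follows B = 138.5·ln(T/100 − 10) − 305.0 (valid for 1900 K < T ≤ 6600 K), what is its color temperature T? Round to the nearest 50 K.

2750 K

ln(t − 10) = (91 + 305.0) / 138.5 = 2.8592.
t − 10 = e^2.8592 = 17.448, so t = 27.448.
T = 100·t = 2745 K → 2750 K to the nearest 50 K.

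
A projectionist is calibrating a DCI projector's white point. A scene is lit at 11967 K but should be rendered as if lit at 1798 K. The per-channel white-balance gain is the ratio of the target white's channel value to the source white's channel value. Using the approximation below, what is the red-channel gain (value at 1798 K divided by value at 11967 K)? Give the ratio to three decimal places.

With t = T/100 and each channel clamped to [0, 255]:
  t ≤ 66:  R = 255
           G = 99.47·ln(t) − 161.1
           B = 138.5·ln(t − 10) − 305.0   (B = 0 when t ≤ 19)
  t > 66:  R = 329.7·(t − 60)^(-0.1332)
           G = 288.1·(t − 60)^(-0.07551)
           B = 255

At 11967 K (t = 119.67):
  R = 329.7·(119.67 − 60)^(-0.1332) = 329.7·59.67^(-0.1332) = 329.7·0.58006 = 191.244.
At 1798 K (t = 17.98):
  R = 255 by definition for t ≤ 66.
Gain = 255.000 / 191.244 = 1.3334 → 1.333.

1.333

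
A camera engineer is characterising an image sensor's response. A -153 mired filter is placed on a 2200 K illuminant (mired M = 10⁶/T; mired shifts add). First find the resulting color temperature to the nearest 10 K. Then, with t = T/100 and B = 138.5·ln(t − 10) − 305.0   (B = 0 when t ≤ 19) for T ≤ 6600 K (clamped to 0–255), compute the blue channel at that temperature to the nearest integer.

130

M_in = 10⁶/2200 = 454.55; M_out = 454.55 + (-153) = 301.55.
T_out = 10⁶/301.55 = 3316.2 K → 3320 K; t = 33.2.
B = 138.5·ln(33.2 − 10) − 305.0 = 138.5·ln 23.2 − 305.0 = 138.5·3.1442 − 305.0 = 130.465.
Rounded: 130.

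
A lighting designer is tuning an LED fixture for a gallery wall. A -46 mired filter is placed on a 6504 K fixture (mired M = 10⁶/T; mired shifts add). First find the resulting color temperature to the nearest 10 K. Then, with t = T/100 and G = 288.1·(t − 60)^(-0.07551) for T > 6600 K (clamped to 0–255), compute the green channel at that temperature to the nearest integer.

M_in = 10⁶/6504 = 153.75; M_out = 153.75 + (-46) = 107.75.
T_out = 10⁶/107.75 = 9280.6 K → 9280 K; t = 92.8.
G = 288.1·(92.8 − 60)^(-0.07551) = 288.1·32.8^(-0.07551) = 288.1·0.76831 = 221.350.
Rounded: 221.

221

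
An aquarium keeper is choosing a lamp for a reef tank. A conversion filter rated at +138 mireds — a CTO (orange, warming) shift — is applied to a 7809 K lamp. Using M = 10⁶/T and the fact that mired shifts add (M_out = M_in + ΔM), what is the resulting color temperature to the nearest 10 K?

M_in = 10⁶/7809 = 128.06 mireds.
M_out = 128.06 + (+138) = 266.06 mireds.
T_out = 10⁶/266.06 = 3758.6 K → 3760 K.

3760 K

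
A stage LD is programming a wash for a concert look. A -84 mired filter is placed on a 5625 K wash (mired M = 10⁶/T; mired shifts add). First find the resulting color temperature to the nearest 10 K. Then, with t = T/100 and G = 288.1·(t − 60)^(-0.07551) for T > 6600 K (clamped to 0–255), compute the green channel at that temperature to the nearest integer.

216

M_in = 10⁶/5625 = 177.78; M_out = 177.78 + (-84) = 93.78.
T_out = 10⁶/93.78 = 10663.5 K → 10660 K; t = 106.6.
G = 288.1·(106.6 − 60)^(-0.07551) = 288.1·46.6^(-0.07551) = 288.1·0.74820 = 215.558.
Rounded: 216.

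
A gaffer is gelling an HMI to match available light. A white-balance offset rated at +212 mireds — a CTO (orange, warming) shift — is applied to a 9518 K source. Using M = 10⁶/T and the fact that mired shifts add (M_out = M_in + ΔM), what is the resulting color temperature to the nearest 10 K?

3150 K

M_in = 10⁶/9518 = 105.06 mireds.
M_out = 105.06 + (+212) = 317.06 mireds.
T_out = 10⁶/317.06 = 3153.9 K → 3150 K.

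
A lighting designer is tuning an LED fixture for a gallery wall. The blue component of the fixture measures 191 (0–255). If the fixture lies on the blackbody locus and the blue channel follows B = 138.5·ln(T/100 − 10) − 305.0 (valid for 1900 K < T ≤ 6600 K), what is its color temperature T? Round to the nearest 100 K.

ln(t − 10) = (191 + 305.0) / 138.5 = 3.5812.
t − 10 = e^3.5812 = 35.918, so t = 45.918.
T = 100·t = 4592 K → 4600 K to the nearest 100 K.

4600 K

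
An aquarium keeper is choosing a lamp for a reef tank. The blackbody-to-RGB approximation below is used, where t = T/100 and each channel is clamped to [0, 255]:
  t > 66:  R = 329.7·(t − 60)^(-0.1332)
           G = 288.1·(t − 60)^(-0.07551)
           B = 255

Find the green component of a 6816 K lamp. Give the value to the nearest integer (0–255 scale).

246

t = 6816/100 = 68.16; the t > 66 branch applies.
G = 288.1·(68.16 − 60)^(-0.07551) = 288.1·8.16^(-0.07551) = 288.1·0.85341 = 245.868.
Rounded: 246.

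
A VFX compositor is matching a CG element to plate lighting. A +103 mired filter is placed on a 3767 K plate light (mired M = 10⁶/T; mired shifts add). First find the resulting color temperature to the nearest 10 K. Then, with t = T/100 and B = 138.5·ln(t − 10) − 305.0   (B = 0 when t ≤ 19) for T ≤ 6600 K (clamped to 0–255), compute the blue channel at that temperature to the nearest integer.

88

M_in = 10⁶/3767 = 265.46; M_out = 265.46 + (+103) = 368.46.
T_out = 10⁶/368.46 = 2714.0 K → 2710 K; t = 27.1.
B = 138.5·ln(27.1 − 10) − 305.0 = 138.5·ln 17.1 − 305.0 = 138.5·2.8391 − 305.0 = 88.212.
Rounded: 88.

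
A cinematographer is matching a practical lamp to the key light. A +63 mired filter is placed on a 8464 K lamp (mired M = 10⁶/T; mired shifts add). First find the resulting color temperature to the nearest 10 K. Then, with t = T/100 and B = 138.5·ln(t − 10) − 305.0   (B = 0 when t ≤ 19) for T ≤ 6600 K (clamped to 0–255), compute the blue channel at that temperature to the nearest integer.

M_in = 10⁶/8464 = 118.15; M_out = 118.15 + (+63) = 181.15.
T_out = 10⁶/181.15 = 5520.4 K → 5520 K; t = 55.2.
B = 138.5·ln(55.2 − 10) − 305.0 = 138.5·ln 45.2 − 305.0 = 138.5·3.8111 − 305.0 = 222.837.
Rounded: 223.

223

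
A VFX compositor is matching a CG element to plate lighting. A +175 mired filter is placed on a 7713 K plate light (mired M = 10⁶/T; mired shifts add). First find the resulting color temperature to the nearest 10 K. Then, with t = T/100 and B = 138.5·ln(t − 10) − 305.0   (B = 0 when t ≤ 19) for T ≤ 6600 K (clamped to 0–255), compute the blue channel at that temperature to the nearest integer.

M_in = 10⁶/7713 = 129.65; M_out = 129.65 + (+175) = 304.65.
T_out = 10⁶/304.65 = 3282.4 K → 3280 K; t = 32.8.
B = 138.5·ln(32.8 − 10) − 305.0 = 138.5·ln 22.8 − 305.0 = 138.5·3.1268 − 305.0 = 128.056.
Rounded: 128.

128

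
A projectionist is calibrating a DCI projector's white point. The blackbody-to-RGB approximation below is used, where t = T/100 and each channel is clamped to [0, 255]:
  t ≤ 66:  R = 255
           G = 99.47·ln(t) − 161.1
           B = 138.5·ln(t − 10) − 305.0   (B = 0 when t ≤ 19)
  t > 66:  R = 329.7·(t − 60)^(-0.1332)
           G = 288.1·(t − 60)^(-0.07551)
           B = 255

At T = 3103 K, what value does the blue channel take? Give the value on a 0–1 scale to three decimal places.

0.458

t = 3103/100 = 31.03; the t ≤ 66 branch applies.
B = 138.5·ln(31.03 − 10) − 305.0 = 138.5·ln 21.03 − 305.0 = 138.5·3.0459 − 305.0 = 116.864.
On a 0–1 scale: 116.864/255 = 0.4583 → 0.458.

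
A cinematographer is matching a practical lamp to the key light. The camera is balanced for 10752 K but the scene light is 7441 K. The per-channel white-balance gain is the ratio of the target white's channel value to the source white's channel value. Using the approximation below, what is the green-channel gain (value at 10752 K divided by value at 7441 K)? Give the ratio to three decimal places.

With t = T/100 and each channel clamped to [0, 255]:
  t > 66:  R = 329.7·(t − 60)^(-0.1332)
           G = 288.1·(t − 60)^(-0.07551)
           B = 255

0.914

At 7441 K (t = 74.41):
  G = 288.1·(74.41 − 60)^(-0.07551) = 288.1·14.41^(-0.07551) = 288.1·0.81754 = 235.533.
At 10752 K (t = 107.52):
  G = 288.1·(107.52 − 60)^(-0.07551) = 288.1·47.52^(-0.07551) = 288.1·0.74710 = 215.240.
Gain = 215.240 / 235.533 = 0.9138 → 0.914.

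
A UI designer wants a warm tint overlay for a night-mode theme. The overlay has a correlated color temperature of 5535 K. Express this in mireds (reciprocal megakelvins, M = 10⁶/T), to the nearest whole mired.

M = 10⁶ / 5535 = 180.668 → 181 mireds.

181 mireds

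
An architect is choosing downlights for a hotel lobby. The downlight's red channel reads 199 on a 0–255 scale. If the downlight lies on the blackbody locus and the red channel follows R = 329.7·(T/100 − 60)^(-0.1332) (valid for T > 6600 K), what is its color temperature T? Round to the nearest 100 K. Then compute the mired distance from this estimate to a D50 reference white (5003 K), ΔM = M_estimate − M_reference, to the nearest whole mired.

-104 mireds

(t − 60)^(-0.1332) = 199/329.7 = 0.60358.
t − 60 = 0.60358^(1/-0.1332) = 0.60358^(-7.508) = 44.273, so t = 104.273.
T = 100·t = 10427 K → 10400 K to the nearest 100 K.
M_estimate = 10⁶/10400 = 96.15; M_reference = 10⁶/5003 = 199.88.
ΔM = 96.15 − 199.88 = -103.73 → -104 mireds.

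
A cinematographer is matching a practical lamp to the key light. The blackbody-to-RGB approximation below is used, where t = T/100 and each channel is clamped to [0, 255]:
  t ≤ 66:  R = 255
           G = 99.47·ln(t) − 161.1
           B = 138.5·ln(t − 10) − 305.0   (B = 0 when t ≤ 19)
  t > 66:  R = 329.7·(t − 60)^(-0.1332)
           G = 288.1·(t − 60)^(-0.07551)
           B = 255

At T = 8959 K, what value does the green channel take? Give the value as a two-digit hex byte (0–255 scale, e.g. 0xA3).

0xDF

t = 8959/100 = 89.59; the t > 66 branch applies.
G = 288.1·(89.59 − 60)^(-0.07551) = 288.1·29.59^(-0.07551) = 288.1·0.77431 = 223.078.
Rounded: 223; in hex, 0xDF.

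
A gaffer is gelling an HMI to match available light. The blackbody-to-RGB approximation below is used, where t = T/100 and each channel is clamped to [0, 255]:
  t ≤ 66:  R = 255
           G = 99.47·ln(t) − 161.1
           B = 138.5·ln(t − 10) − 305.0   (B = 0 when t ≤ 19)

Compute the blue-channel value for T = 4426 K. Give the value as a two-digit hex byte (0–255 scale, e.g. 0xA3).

t = 4426/100 = 44.26; the t ≤ 66 branch applies.
B = 138.5·ln(44.26 − 10) − 305.0 = 138.5·ln 34.26 − 305.0 = 138.5·3.5340 − 305.0 = 184.456.
Rounded: 184; in hex, 0xB8.

0xB8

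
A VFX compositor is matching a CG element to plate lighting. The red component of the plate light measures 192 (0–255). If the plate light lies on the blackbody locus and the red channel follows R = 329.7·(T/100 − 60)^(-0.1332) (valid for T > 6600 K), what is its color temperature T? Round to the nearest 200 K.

11800 K

(t − 60)^(-0.1332) = 192/329.7 = 0.58235.
t − 60 = 0.58235^(1/-0.1332) = 0.58235^(-7.508) = 57.929, so t = 117.929.
T = 100·t = 11793 K → 11800 K to the nearest 200 K.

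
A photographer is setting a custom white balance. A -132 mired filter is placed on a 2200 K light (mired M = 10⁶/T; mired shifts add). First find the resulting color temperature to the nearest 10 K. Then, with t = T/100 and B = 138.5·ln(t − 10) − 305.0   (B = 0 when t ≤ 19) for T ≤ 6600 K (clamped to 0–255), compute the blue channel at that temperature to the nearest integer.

117

M_in = 10⁶/2200 = 454.55; M_out = 454.55 + (-132) = 322.55.
T_out = 10⁶/322.55 = 3100.3 K → 3100 K; t = 31.
B = 138.5·ln(31 − 10) − 305.0 = 138.5·ln 21 − 305.0 = 138.5·3.0445 − 305.0 = 116.666.
Rounded: 117.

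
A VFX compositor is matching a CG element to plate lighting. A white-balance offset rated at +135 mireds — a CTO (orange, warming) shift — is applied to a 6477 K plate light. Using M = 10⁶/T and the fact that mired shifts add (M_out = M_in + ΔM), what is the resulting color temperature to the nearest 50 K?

3450 K

M_in = 10⁶/6477 = 154.39 mireds.
M_out = 154.39 + (+135) = 289.39 mireds.
T_out = 10⁶/289.39 = 3455.5 K → 3450 K.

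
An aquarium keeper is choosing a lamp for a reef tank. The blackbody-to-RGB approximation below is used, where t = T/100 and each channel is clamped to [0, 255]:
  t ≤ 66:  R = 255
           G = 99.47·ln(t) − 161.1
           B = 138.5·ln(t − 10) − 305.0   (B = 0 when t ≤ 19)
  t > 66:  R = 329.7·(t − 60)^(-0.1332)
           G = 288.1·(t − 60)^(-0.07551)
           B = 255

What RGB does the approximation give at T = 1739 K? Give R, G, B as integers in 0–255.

R=255, G=123, B=0

t = 1739/100 = 17.39; the t ≤ 66 branch applies.
R = 255 by definition for t ≤ 66.
G = 99.47·ln 17.39 − 161.1 = 99.47·2.8559 − 161.1 = 122.976.
t = 17.39 ≤ 19, so B = 0.
Rounded: (255, 123, 0).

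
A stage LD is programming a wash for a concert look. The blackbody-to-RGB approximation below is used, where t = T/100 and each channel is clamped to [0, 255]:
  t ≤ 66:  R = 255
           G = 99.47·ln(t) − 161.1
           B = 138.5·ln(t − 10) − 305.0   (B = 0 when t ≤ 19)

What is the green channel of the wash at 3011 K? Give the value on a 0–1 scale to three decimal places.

t = 3011/100 = 30.11; the t ≤ 66 branch applies.
G = 99.47·ln 30.11 − 161.1 = 99.47·3.4049 − 161.1 = 177.581.
On a 0–1 scale: 177.581/255 = 0.6964 → 0.696.

0.696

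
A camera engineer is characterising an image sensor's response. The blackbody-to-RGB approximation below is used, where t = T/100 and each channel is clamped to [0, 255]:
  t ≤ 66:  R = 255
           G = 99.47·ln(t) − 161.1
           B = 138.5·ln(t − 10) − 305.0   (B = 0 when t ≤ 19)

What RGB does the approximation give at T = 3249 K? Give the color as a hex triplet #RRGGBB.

t = 3249/100 = 32.49; the t ≤ 66 branch applies.
R = 255 by definition for t ≤ 66.
G = 99.47·ln 32.49 − 161.1 = 99.47·3.4809 − 161.1 = 185.148.
B = 138.5·ln(32.49 − 10) − 305.0 = 138.5·ln 22.49 − 305.0 = 138.5·3.1131 − 305.0 = 126.160.
Rounded: (255, 185, 126).
In hex: #FFB97E.

#FFB97E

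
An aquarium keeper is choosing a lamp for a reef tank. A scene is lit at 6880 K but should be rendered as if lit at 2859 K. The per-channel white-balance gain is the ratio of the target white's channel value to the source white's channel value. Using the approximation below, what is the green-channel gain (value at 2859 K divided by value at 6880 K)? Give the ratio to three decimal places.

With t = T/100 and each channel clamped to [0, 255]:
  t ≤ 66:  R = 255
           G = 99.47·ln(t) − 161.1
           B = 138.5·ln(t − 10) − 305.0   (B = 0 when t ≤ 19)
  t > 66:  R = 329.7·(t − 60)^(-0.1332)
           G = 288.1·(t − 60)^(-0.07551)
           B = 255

0.705

At 6880 K (t = 68.8):
  G = 288.1·(68.8 − 60)^(-0.07551) = 288.1·8.8^(-0.07551) = 288.1·0.84856 = 244.470.
At 2859 K (t = 28.59):
  G = 99.47·ln 28.59 − 161.1 = 99.47·3.3531 − 161.1 = 172.429.
Gain = 172.429 / 244.470 = 0.7053 → 0.705.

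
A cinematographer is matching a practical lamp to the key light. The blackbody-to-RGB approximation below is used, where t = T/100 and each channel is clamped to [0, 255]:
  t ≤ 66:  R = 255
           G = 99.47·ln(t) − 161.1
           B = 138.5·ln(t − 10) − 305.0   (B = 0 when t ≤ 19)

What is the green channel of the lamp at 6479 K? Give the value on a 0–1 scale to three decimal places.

0.995

t = 6479/100 = 64.79; the t ≤ 66 branch applies.
G = 99.47·ln 64.79 − 161.1 = 99.47·4.1712 − 161.1 = 253.804.
On a 0–1 scale: 253.804/255 = 0.9953 → 0.995.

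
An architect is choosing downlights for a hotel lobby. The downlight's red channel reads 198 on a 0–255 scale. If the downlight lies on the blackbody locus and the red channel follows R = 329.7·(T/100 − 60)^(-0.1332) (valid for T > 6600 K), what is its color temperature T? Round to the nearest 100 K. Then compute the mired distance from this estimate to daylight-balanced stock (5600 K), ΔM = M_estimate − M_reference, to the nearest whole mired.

(t − 60)^(-0.1332) = 198/329.7 = 0.60055.
t − 60 = 0.60055^(1/-0.1332) = 0.60055^(-7.508) = 45.980, so t = 105.980.
T = 100·t = 10598 K → 10600 K to the nearest 100 K.
M_estimate = 10⁶/10600 = 94.34; M_reference = 10⁶/5600 = 178.57.
ΔM = 94.34 − 178.57 = -84.23 → -84 mireds.

-84 mireds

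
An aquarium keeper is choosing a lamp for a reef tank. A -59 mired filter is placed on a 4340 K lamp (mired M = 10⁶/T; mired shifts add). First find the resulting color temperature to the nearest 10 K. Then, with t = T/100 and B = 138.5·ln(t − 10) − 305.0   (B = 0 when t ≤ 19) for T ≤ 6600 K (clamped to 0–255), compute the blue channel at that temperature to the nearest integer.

M_in = 10⁶/4340 = 230.41; M_out = 230.41 + (-59) = 171.41.
T_out = 10⁶/171.41 = 5833.8 K → 5830 K; t = 58.3.
B = 138.5·ln(58.3 − 10) − 305.0 = 138.5·ln 48.3 − 305.0 = 138.5·3.8774 − 305.0 = 232.024.
Rounded: 232.

232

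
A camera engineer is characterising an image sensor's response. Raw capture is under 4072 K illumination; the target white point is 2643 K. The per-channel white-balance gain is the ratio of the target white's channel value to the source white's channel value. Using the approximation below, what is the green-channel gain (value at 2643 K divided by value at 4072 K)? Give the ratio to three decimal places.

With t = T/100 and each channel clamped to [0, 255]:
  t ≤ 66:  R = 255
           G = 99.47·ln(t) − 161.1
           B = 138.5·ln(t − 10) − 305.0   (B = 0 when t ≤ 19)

At 4072 K (t = 40.72):
  G = 99.47·ln 40.72 − 161.1 = 99.47·3.7067 − 161.1 = 207.607.
At 2643 K (t = 26.43):
  G = 99.47·ln 26.43 − 161.1 = 99.47·3.2745 − 161.1 = 164.614.
Gain = 164.614 / 207.607 = 0.7929 → 0.793.

0.793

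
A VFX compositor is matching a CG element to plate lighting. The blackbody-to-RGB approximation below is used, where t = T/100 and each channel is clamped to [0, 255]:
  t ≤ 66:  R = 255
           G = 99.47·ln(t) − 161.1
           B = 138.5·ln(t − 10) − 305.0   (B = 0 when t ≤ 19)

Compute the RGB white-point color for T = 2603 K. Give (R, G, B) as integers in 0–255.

t = 2603/100 = 26.03; the t ≤ 66 branch applies.
R = 255 by definition for t ≤ 66.
G = 99.47·ln 26.03 − 161.1 = 99.47·3.2592 − 161.1 = 163.098.
B = 138.5·ln(26.03 − 10) − 305.0 = 138.5·ln 16.03 − 305.0 = 138.5·2.7745 − 305.0 = 79.263.
Rounded: (255, 163, 79).

(255, 163, 79)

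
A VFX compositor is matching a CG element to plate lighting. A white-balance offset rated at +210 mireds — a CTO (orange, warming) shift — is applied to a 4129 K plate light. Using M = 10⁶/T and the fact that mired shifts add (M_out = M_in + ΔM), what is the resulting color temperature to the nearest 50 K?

M_in = 10⁶/4129 = 242.19 mireds.
M_out = 242.19 + (+210) = 452.19 mireds.
T_out = 10⁶/452.19 = 2211.5 K → 2200 K.

2200 K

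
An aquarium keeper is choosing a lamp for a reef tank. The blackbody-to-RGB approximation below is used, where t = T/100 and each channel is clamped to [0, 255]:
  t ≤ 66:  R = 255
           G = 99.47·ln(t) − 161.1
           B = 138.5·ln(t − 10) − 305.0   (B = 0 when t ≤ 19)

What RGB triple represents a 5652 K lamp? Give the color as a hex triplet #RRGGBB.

#FFF0E3

t = 5652/100 = 56.52; the t ≤ 66 branch applies.
R = 255 by definition for t ≤ 66.
G = 99.47·ln 56.52 − 161.1 = 99.47·4.0346 − 161.1 = 240.221.
B = 138.5·ln(56.52 − 10) − 305.0 = 138.5·ln 46.52 − 305.0 = 138.5·3.8399 − 305.0 = 226.824.
Rounded: (255, 240, 227).
In hex: #FFF0E3.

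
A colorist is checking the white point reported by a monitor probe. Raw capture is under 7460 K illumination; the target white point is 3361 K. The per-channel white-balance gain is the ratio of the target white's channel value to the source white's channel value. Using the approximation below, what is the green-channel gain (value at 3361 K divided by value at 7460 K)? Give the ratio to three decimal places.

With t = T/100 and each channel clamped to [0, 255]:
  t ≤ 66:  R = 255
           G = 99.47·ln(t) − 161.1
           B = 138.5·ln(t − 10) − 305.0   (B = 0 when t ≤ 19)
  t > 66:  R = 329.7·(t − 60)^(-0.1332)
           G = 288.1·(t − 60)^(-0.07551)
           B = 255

At 7460 K (t = 74.6):
  G = 288.1·(74.6 − 60)^(-0.07551) = 288.1·14.6^(-0.07551) = 288.1·0.81673 = 235.301.
At 3361 K (t = 33.61):
  G = 99.47·ln 33.61 − 161.1 = 99.47·3.5148 − 161.1 = 188.520.
Gain = 188.520 / 235.301 = 0.8012 → 0.801.

0.801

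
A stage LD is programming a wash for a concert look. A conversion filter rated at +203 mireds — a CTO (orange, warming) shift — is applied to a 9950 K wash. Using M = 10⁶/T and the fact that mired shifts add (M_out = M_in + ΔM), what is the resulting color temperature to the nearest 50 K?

3300 K

M_in = 10⁶/9950 = 100.50 mireds.
M_out = 100.50 + (+203) = 303.50 mireds.
T_out = 10⁶/303.50 = 3294.9 K → 3300 K.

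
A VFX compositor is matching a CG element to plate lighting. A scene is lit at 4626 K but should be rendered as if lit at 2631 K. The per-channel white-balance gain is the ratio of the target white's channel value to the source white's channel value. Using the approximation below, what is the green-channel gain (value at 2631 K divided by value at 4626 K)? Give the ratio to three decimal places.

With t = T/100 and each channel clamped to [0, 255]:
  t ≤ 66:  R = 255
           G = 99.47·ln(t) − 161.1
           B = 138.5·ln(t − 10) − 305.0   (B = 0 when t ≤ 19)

At 4626 K (t = 46.26):
  G = 99.47·ln 46.26 − 161.1 = 99.47·3.8343 − 161.1 = 220.296.
At 2631 K (t = 26.31):
  G = 99.47·ln 26.31 − 161.1 = 99.47·3.2699 − 161.1 = 164.162.
Gain = 164.162 / 220.296 = 0.7452 → 0.745.

0.745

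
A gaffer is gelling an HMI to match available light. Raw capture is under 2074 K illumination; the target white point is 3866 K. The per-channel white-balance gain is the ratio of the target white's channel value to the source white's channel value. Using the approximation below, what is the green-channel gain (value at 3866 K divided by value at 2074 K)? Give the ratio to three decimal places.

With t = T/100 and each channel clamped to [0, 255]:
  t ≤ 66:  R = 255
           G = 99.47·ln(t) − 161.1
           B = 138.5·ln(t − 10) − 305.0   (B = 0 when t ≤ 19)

At 2074 K (t = 20.74):
  G = 99.47·ln 20.74 − 161.1 = 99.47·3.0321 − 161.1 = 140.499.
At 3866 K (t = 38.66):
  G = 99.47·ln 38.66 − 161.1 = 99.47·3.6548 − 161.1 = 202.444.
Gain = 202.444 / 140.499 = 1.4409 → 1.441.

1.441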